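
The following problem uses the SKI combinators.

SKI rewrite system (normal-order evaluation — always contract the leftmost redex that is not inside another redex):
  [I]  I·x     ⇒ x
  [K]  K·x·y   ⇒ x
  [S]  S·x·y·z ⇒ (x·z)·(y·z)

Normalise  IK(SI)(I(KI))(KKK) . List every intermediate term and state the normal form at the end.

Answer: normal form = SIK  (in 3 steps)

Working:
  start: IK(SI)(I(KI))(KKK)
  [1] K(SI)(I(KI))(KKK)
  [2] SI(KKK)
  [3] SIK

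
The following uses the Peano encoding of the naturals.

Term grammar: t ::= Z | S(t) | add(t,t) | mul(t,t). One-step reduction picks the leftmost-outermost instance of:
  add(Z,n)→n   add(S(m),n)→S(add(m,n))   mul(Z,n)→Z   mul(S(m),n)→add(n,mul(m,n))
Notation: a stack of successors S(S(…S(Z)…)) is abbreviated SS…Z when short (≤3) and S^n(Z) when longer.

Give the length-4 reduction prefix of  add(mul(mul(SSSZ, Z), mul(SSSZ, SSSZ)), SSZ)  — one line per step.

  start: add(mul(mul(SSSZ, Z), mul(SSSZ, SSSZ)), SSZ)
  →1  add(mul(add(Z, mul(SSZ, Z)), mul(SSSZ, SSSZ)), SSZ)
  →2  add(mul(mul(SSZ, Z), mul(SSSZ, SSSZ)), SSZ)
  →3  add(mul(add(Z, mul(SZ, Z)), mul(SSSZ, SSSZ)), SSZ)
  →4  add(mul(mul(SZ, Z), mul(SSSZ, SSSZ)), SSZ)

Answer: after 4 steps: add(mul(mul(SZ, Z), mul(SSSZ, SSSZ)), SSZ)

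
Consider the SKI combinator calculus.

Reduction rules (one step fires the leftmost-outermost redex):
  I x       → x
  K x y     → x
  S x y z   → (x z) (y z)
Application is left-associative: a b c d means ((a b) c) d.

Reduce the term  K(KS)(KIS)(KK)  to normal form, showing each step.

  start: K(KS)(KIS)(KK)
  step 1: KS(KK)
  step 2: S

Answer: normal form = S  (in 2 steps)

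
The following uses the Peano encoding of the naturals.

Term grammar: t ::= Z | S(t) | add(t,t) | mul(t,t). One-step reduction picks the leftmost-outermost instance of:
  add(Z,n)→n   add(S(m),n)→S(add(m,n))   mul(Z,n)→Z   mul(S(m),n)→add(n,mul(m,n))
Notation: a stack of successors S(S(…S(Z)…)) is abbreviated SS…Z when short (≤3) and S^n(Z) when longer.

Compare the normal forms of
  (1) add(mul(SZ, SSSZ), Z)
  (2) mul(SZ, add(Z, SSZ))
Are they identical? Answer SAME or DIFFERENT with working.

Answer: DIFFERENT — A ⇓ SSSZ, B ⇓ SSZ

Derivation:
Term A:
  start: add(mul(SZ, SSSZ), Z)
  step 1: add(add(SSSZ, mul(Z, SSSZ)), Z)
  step 2: add(S(add(SSZ, mul(Z, SSSZ))), Z)
  step 3: S(add(add(SSZ, mul(Z, SSSZ)), Z))
  step 4: S(add(S(add(SZ, mul(Z, SSSZ))), Z))
  step 5: S(S(add(add(SZ, mul(Z, SSSZ)), Z)))
  step 6: S(S(add(S(add(Z, mul(Z, SSSZ))), Z)))
  step 7: S(S(S(add(add(Z, mul(Z, SSSZ)), Z))))
  step 8: S(S(S(add(mul(Z, SSSZ), Z))))
  step 9: S(S(S(add(Z, Z))))
  step 10: SSSZ

Term B:
  start: mul(SZ, add(Z, SSZ))
  step 1: add(add(Z, SSZ), mul(Z, add(Z, SSZ)))
  step 2: add(SSZ, mul(Z, add(Z, SSZ)))
  step 3: S(add(SZ, mul(Z, add(Z, SSZ))))
  step 4: S(S(add(Z, mul(Z, add(Z, SSZ)))))
  step 5: S(S(mul(Z, add(Z, SSZ))))
  step 6: SSZ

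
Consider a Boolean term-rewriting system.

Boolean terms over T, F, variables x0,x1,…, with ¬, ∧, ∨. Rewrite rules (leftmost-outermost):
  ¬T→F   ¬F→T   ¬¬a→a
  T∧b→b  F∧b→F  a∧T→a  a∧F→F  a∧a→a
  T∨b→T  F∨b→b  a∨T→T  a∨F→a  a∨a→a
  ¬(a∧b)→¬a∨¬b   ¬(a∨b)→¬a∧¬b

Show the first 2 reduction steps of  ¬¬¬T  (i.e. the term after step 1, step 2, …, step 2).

Answer: after 2 steps: F

Reduction:
  start: ¬¬¬T
  [1] ¬T
  [2] F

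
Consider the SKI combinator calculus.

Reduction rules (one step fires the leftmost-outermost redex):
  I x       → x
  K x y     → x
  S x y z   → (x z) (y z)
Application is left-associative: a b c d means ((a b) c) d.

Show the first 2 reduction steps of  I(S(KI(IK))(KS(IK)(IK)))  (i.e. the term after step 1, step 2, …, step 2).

  start: I(S(KI(IK))(KS(IK)(IK)))
  step 1: S(KI(IK))(KS(IK)(IK))
  step 2: SI(KS(IK)(IK))

Answer: after 2 steps: SI(KS(IK)(IK))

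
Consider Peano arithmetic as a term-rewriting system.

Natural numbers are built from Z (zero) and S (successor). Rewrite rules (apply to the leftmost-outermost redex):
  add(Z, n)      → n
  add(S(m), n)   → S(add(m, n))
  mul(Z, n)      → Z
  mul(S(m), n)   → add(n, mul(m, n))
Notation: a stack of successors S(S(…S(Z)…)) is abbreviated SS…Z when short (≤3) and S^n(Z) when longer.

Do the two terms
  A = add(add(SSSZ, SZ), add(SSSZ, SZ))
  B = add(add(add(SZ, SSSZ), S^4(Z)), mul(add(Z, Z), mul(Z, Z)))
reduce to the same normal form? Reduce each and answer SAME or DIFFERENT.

Term A:
  start: add(add(SSSZ, SZ), add(SSSZ, SZ))
  step 1: add(S(add(SSZ, SZ)), add(SSSZ, SZ))
  step 2: S(add(add(SSZ, SZ), add(SSSZ, SZ)))
  step 3: S(add(S(add(SZ, SZ)), add(SSSZ, SZ)))
  step 4: S(S(add(add(SZ, SZ), add(SSSZ, SZ))))
  step 5: S(S(add(S(add(Z, SZ)), add(SSSZ, SZ))))
  step 6: S(S(S(add(add(Z, SZ), add(SSSZ, SZ)))))
  step 7: S(S(S(add(SZ, add(SSSZ, SZ)))))
  step 8: S(S(S(S(add(Z, add(SSSZ, SZ))))))
  step 9: S(S(S(S(add(SSSZ, SZ)))))
  step 10: S(S(S(S(S(add(SSZ, SZ))))))
  step 11: S(S(S(S(S(S(add(SZ, SZ)))))))
  step 12: S(S(S(S(S(S(S(add(Z, SZ))))))))
  step 13: S^8(Z)

Term B:
  start: add(add(add(SZ, SSSZ), S^4(Z)), mul(add(Z, Z), mul(Z, Z)))
  step 1: add(add(S(add(Z, SSSZ)), S^4(Z)), mul(add(Z, Z), mul(Z, Z)))
  step 2: add(S(add(add(Z, SSSZ), S^4(Z))), mul(add(Z, Z), mul(Z, Z)))
  step 3: S(add(add(add(Z, SSSZ), S^4(Z)), mul(add(Z, Z), mul(Z, Z))))
  step 4: S(add(add(SSSZ, S^4(Z)), mul(add(Z, Z), mul(Z, Z))))
  step 5: S(add(S(add(SSZ, S^4(Z))), mul(add(Z, Z), mul(Z, Z))))
  step 6: S(S(add(add(SSZ, S^4(Z)), mul(add(Z, Z), mul(Z, Z)))))
  step 7: S(S(add(S(add(SZ, S^4(Z))), mul(add(Z, Z), mul(Z, Z)))))
  step 8: S(S(S(add(add(SZ, S^4(Z)), mul(add(Z, Z), mul(Z, Z))))))
  step 9: S(S(S(add(S(add(Z, S^4(Z))), mul(add(Z, Z), mul(Z, Z))))))
  step 10: S(S(S(S(add(add(Z, S^4(Z)), mul(add(Z, Z), mul(Z, Z)))))))
  step 11: S(S(S(S(add(S^4(Z), mul(add(Z, Z), mul(Z, Z)))))))
  step 12: S(S(S(S(S(add(SSSZ, mul(add(Z, Z), mul(Z, Z))))))))
  step 13: S(S(S(S(S(S(add(SSZ, mul(add(Z, Z), mul(Z, Z)))))))))
  step 14: S(S(S(S(S(S(S(add(SZ, mul(add(Z, Z), mul(Z, Z))))))))))
  step 15: S(S(S(S(S(S(S(S(add(Z, mul(add(Z, Z), mul(Z, Z)))))))))))
  step 16: S(S(S(S(S(S(S(S(mul(add(Z, Z), mul(Z, Z))))))))))
  step 17: S(S(S(S(S(S(S(S(mul(Z, mul(Z, Z))))))))))
  step 18: S^8(Z)

Answer: SAME — A ⇓ S^8(Z), B ⇓ S^8(Z)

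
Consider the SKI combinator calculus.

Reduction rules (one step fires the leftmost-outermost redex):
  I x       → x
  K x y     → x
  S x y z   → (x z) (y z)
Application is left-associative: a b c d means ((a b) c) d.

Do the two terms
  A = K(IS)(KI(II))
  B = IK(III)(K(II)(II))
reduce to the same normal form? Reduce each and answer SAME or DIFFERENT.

Term A:
  start: K(IS)(KI(II))
  [1] IS
  [2] S

Term B:
  start: IK(III)(K(II)(II))
  [1] K(III)(K(II)(II))
  [2] III
  [3] II
  [4] I

Answer: DIFFERENT — A ⇓ S, B ⇓ I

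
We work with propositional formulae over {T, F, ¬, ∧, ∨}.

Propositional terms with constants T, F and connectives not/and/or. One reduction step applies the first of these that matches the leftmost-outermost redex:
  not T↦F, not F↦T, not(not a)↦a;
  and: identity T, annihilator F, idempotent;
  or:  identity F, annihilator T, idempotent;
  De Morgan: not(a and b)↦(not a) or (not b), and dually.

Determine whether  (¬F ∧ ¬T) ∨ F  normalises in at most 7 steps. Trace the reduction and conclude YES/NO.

Answer: YES — reaches normal form F in 4 ≤ 7 steps

Reduction:
  start: (¬F ∧ ¬T) ∨ F
  step 1: ¬F ∧ ¬T
  step 2: T ∧ ¬T
  step 3: ¬T
  step 4: F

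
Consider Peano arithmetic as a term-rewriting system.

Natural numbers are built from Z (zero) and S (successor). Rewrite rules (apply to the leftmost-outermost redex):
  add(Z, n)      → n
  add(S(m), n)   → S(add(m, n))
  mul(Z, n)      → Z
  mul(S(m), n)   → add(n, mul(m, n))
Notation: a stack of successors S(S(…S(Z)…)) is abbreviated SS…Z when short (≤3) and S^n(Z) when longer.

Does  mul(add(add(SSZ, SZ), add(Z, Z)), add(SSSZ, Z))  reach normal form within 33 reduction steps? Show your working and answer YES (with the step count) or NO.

Answer: NO — after 33 steps the term is S(S(S(S(S(S(S(S(S(mul(add(Z, add(Z, Z)), add(SSSZ, Z))))))))))), not yet normal

Derivation:
  start: mul(add(add(SSZ, SZ), add(Z, Z)), add(SSSZ, Z))
  →1  mul(add(S(add(SZ, SZ)), add(Z, Z)), add(SSSZ, Z))
  →2  mul(S(add(add(SZ, SZ), add(Z, Z))), add(SSSZ, Z))
  →3  add(add(SSSZ, Z), mul(add(add(SZ, SZ), add(Z, Z)), add(SSSZ, Z)))
  →4  add(S(add(SSZ, Z)), mul(add(add(SZ, SZ), add(Z, Z)), add(SSSZ, Z)))
  →5  S(add(add(SSZ, Z), mul(add(add(SZ, SZ), add(Z, Z)), add(SSSZ, Z))))
  →6  S(add(S(add(SZ, Z)), mul(add(add(SZ, SZ), add(Z, Z)), add(SSSZ, Z))))
  →7  S(S(add(add(SZ, Z), mul(add(add(SZ, SZ), add(Z, Z)), add(SSSZ, Z)))))
  →8  S(S(add(S(add(Z, Z)), mul(add(add(SZ, SZ), add(Z, Z)), add(SSSZ, Z)))))
  →9  S(S(S(add(add(Z, Z), mul(add(add(SZ, SZ), add(Z, Z)), add(SSSZ, Z))))))
  →10  S(S(S(add(Z, mul(add(add(SZ, SZ), add(Z, Z)), add(SSSZ, Z))))))
  →11  S(S(S(mul(add(add(SZ, SZ), add(Z, Z)), add(SSSZ, Z)))))
  →12  S(S(S(mul(add(S(add(Z, SZ)), add(Z, Z)), add(SSSZ, Z)))))
  →13  S(S(S(mul(S(add(add(Z, SZ), add(Z, Z))), add(SSSZ, Z)))))
  →14  S(S(S(add(add(SSSZ, Z), mul(add(add(Z, SZ), add(Z, Z)), add(SSSZ, Z))))))
  →15  S(S(S(add(S(add(SSZ, Z)), mul(add(add(Z, SZ), add(Z, Z)), add(SSSZ, Z))))))
  →16  S(S(S(S(add(add(SSZ, Z), mul(add(add(Z, SZ), add(Z, Z)), add(SSSZ, Z)))))))
  →17  S(S(S(S(add(S(add(SZ, Z)), mul(add(add(Z, SZ), add(Z, Z)), add(SSSZ, Z)))))))
  →18  S(S(S(S(S(add(add(SZ, Z), mul(add(add(Z, SZ), add(Z, Z)), add(SSSZ, Z))))))))
  →19  S(S(S(S(S(add(S(add(Z, Z)), mul(add(add(Z, SZ), add(Z, Z)), add(SSSZ, Z))))))))
  →20  S(S(S(S(S(S(add(add(Z, Z), mul(add(add(Z, SZ), add(Z, Z)), add(SSSZ, Z)))))))))
  →21  S(S(S(S(S(S(add(Z, mul(add(add(Z, SZ), add(Z, Z)), add(SSSZ, Z)))))))))
  →22  S(S(S(S(S(S(mul(add(add(Z, SZ), add(Z, Z)), add(SSSZ, Z))))))))
  →23  S(S(S(S(S(S(mul(add(SZ, add(Z, Z)), add(SSSZ, Z))))))))
  →24  S(S(S(S(S(S(mul(S(add(Z, add(Z, Z))), add(SSSZ, Z))))))))
  →25  S(S(S(S(S(S(add(add(SSSZ, Z), mul(add(Z, add(Z, Z)), add(SSSZ, Z)))))))))
  →26  S(S(S(S(S(S(add(S(add(SSZ, Z)), mul(add(Z, add(Z, Z)), add(SSSZ, Z)))))))))
  →27  S(S(S(S(S(S(S(add(add(SSZ, Z), mul(add(Z, add(Z, Z)), add(SSSZ, Z))))))))))
  →28  S(S(S(S(S(S(S(add(S(add(SZ, Z)), mul(add(Z, add(Z, Z)), add(SSSZ, Z))))))))))
  →29  S(S(S(S(S(S(S(S(add(add(SZ, Z), mul(add(Z, add(Z, Z)), add(SSSZ, Z)))))))))))
  →30  S(S(S(S(S(S(S(S(add(S(add(Z, Z)), mul(add(Z, add(Z, Z)), add(SSSZ, Z)))))))))))
  →31  S(S(S(S(S(S(S(S(S(add(add(Z, Z), mul(add(Z, add(Z, Z)), add(SSSZ, Z))))))))))))
  →32  S(S(S(S(S(S(S(S(S(add(Z, mul(add(Z, add(Z, Z)), add(SSSZ, Z))))))))))))
  →33  S(S(S(S(S(S(S(S(S(mul(add(Z, add(Z, Z)), add(SSSZ, Z)))))))))))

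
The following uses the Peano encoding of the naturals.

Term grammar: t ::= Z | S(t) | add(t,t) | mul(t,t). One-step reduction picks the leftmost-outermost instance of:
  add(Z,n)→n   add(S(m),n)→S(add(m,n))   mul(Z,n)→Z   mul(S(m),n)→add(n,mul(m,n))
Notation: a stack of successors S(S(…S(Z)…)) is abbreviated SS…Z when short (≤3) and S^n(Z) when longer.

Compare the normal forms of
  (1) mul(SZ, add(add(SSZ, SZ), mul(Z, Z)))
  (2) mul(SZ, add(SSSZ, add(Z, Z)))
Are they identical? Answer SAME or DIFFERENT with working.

Term A:
  start: mul(SZ, add(add(SSZ, SZ), mul(Z, Z)))
  →1  add(add(add(SSZ, SZ), mul(Z, Z)), mul(Z, add(add(SSZ, SZ), mul(Z, Z))))
  →2  add(add(S(add(SZ, SZ)), mul(Z, Z)), mul(Z, add(add(SSZ, SZ), mul(Z, Z))))
  →3  add(S(add(add(SZ, SZ), mul(Z, Z))), mul(Z, add(add(SSZ, SZ), mul(Z, Z))))
  →4  S(add(add(add(SZ, SZ), mul(Z, Z)), mul(Z, add(add(SSZ, SZ), mul(Z, Z)))))
  →5  S(add(add(S(add(Z, SZ)), mul(Z, Z)), mul(Z, add(add(SSZ, SZ), mul(Z, Z)))))
  →6  S(add(S(add(add(Z, SZ), mul(Z, Z))), mul(Z, add(add(SSZ, SZ), mul(Z, Z)))))
  →7  S(S(add(add(add(Z, SZ), mul(Z, Z)), mul(Z, add(add(SSZ, SZ), mul(Z, Z))))))
  →8  S(S(add(add(SZ, mul(Z, Z)), mul(Z, add(add(SSZ, SZ), mul(Z, Z))))))
  →9  S(S(add(S(add(Z, mul(Z, Z))), mul(Z, add(add(SSZ, SZ), mul(Z, Z))))))
  →10  S(S(S(add(add(Z, mul(Z, Z)), mul(Z, add(add(SSZ, SZ), mul(Z, Z)))))))
  →11  S(S(S(add(mul(Z, Z), mul(Z, add(add(SSZ, SZ), mul(Z, Z)))))))
  →12  S(S(S(add(Z, mul(Z, add(add(SSZ, SZ), mul(Z, Z)))))))
  →13  S(S(S(mul(Z, add(add(SSZ, SZ), mul(Z, Z))))))
  →14  SSSZ

Term B:
  start: mul(SZ, add(SSSZ, add(Z, Z)))
  →1  add(add(SSSZ, add(Z, Z)), mul(Z, add(SSSZ, add(Z, Z))))
  →2  add(S(add(SSZ, add(Z, Z))), mul(Z, add(SSSZ, add(Z, Z))))
  →3  S(add(add(SSZ, add(Z, Z)), mul(Z, add(SSSZ, add(Z, Z)))))
  →4  S(add(S(add(SZ, add(Z, Z))), mul(Z, add(SSSZ, add(Z, Z)))))
  →5  S(S(add(add(SZ, add(Z, Z)), mul(Z, add(SSSZ, add(Z, Z))))))
  →6  S(S(add(S(add(Z, add(Z, Z))), mul(Z, add(SSSZ, add(Z, Z))))))
  →7  S(S(S(add(add(Z, add(Z, Z)), mul(Z, add(SSSZ, add(Z, Z)))))))
  →8  S(S(S(add(add(Z, Z), mul(Z, add(SSSZ, add(Z, Z)))))))
  →9  S(S(S(add(Z, mul(Z, add(SSSZ, add(Z, Z)))))))
  →10  S(S(S(mul(Z, add(SSSZ, add(Z, Z))))))
  →11  SSSZ

Answer: SAME — A ⇓ SSSZ, B ⇓ SSSZ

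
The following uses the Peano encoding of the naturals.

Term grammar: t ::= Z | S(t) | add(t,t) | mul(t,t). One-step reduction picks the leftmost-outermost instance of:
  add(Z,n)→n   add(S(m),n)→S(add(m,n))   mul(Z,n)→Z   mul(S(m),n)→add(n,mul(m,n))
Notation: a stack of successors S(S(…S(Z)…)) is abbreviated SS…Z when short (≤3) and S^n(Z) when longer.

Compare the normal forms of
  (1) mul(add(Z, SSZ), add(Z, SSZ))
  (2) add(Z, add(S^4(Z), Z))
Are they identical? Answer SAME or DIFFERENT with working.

Answer: SAME — A ⇓ S^4(Z), B ⇓ S^4(Z)

Reduction:
Term A:
  start: mul(add(Z, SSZ), add(Z, SSZ))
  step 1: mul(SSZ, add(Z, SSZ))
  step 2: add(add(Z, SSZ), mul(SZ, add(Z, SSZ)))
  step 3: add(SSZ, mul(SZ, add(Z, SSZ)))
  step 4: S(add(SZ, mul(SZ, add(Z, SSZ))))
  step 5: S(S(add(Z, mul(SZ, add(Z, SSZ)))))
  step 6: S(S(mul(SZ, add(Z, SSZ))))
  step 7: S(S(add(add(Z, SSZ), mul(Z, add(Z, SSZ)))))
  step 8: S(S(add(SSZ, mul(Z, add(Z, SSZ)))))
  step 9: S(S(S(add(SZ, mul(Z, add(Z, SSZ))))))
  step 10: S(S(S(S(add(Z, mul(Z, add(Z, SSZ)))))))
  step 11: S(S(S(S(mul(Z, add(Z, SSZ))))))
  step 12: S^4(Z)

Term B:
  start: add(Z, add(S^4(Z), Z))
  step 1: add(S^4(Z), Z)
  step 2: S(add(SSSZ, Z))
  step 3: S(S(add(SSZ, Z)))
  step 4: S(S(S(add(SZ, Z))))
  step 5: S(S(S(S(add(Z, Z)))))
  step 6: S^4(Z)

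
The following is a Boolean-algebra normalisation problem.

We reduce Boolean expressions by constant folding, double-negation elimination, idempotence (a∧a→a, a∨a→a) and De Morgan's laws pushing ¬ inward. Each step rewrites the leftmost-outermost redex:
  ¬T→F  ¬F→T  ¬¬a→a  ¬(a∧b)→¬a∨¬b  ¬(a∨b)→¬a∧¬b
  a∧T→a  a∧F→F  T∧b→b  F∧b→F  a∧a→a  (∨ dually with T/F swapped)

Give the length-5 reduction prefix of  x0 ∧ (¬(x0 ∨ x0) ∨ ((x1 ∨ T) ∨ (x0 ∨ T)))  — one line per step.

  start: x0 ∧ (¬(x0 ∨ x0) ∨ ((x1 ∨ T) ∨ (x0 ∨ T)))
  →1  x0 ∧ ((¬x0 ∧ ¬x0) ∨ ((x1 ∨ T) ∨ (x0 ∨ T)))
  →2  x0 ∧ (¬x0 ∨ ((x1 ∨ T) ∨ (x0 ∨ T)))
  →3  x0 ∧ (¬x0 ∨ (T ∨ (x0 ∨ T)))
  →4  x0 ∧ (¬x0 ∨ T)
  →5  x0 ∧ T

Answer: after 5 steps: x0 ∧ T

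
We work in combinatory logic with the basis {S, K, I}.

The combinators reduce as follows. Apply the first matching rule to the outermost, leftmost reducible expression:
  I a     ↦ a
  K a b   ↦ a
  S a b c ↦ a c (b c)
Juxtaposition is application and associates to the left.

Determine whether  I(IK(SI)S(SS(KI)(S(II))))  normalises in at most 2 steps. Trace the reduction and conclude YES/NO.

Answer: NO — after 2 steps the term is K(SI)S(SS(KI)(S(II))), not yet normal

Working:
  start: I(IK(SI)S(SS(KI)(S(II))))
  →1  IK(SI)S(SS(KI)(S(II)))
  →2  K(SI)S(SS(KI)(S(II)))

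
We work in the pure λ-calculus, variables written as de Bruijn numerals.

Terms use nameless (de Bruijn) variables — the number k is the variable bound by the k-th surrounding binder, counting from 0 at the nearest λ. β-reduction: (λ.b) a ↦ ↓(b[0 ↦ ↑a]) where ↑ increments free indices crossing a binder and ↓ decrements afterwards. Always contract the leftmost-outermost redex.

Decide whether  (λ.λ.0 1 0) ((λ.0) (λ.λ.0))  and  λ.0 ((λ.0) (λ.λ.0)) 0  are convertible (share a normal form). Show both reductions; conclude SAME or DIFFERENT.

Answer: SAME — A ⇓ λ.0 (λ.λ.0) 0, B ⇓ λ.0 (λ.λ.0) 0

Reduction:
Term A:
  start: (λ.λ.0 1 0) ((λ.0) (λ.λ.0))
  →1  λ.0 ((λ.0) (λ.λ.0)) 0
  →2  λ.0 (λ.λ.0) 0

Term B:
  start: λ.0 ((λ.0) (λ.λ.0)) 0
  →1  λ.0 (λ.λ.0) 0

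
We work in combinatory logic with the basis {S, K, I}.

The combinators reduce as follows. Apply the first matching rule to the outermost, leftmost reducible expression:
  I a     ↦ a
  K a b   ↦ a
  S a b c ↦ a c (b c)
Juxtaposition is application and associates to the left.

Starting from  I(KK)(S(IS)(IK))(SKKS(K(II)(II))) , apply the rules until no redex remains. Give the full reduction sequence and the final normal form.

  start: I(KK)(S(IS)(IK))(SKKS(K(II)(II)))
  →1  KK(S(IS)(IK))(SKKS(K(II)(II)))
  →2  K(SKKS(K(II)(II)))
  →3  K(KS(KS)(K(II)(II)))
  →4  K(S(K(II)(II)))
  →5  K(S(II))
  →6  K(SI)

Answer: normal form = K(SI)  (in 6 steps)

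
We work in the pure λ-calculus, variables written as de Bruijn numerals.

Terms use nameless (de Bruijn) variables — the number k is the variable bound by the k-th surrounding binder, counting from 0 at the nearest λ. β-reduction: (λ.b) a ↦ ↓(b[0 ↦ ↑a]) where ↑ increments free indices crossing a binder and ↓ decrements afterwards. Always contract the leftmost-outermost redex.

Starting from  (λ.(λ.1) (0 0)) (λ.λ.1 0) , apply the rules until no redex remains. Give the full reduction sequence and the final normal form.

Answer: normal form = λ.λ.1 0  (in 2 steps)

Working:
  start: (λ.(λ.1) (0 0)) (λ.λ.1 0)
  step 1: (λ.λ.λ.1 0) ((λ.λ.1 0) (λ.λ.1 0))
  step 2: λ.λ.1 0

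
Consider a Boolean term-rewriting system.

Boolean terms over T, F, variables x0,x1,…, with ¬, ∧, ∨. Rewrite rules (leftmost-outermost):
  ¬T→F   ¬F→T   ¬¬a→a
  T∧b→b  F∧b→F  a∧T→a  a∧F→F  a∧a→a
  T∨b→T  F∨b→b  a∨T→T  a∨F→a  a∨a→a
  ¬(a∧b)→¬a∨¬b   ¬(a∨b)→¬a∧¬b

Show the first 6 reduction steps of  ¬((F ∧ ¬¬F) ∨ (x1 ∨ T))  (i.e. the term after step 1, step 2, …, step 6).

  start: ¬((F ∧ ¬¬F) ∨ (x1 ∨ T))
  [1] ¬(F ∧ ¬¬F) ∧ ¬(x1 ∨ T)
  [2] (¬F ∨ ¬¬¬F) ∧ ¬(x1 ∨ T)
  [3] (T ∨ ¬¬¬F) ∧ ¬(x1 ∨ T)
  [4] T ∧ ¬(x1 ∨ T)
  [5] ¬(x1 ∨ T)
  [6] ¬x1 ∧ ¬T

Answer: after 6 steps: ¬x1 ∧ ¬T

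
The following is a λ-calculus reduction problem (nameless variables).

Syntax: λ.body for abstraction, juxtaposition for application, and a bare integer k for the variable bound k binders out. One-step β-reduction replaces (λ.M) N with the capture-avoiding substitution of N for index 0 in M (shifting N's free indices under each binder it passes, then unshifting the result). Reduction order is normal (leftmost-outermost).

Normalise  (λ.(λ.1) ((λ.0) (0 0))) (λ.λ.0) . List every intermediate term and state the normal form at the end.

  start: (λ.(λ.1) ((λ.0) (0 0))) (λ.λ.0)
  [1] (λ.λ.λ.0) ((λ.0) ((λ.λ.0) (λ.λ.0)))
  [2] λ.λ.0

Answer: normal form = λ.λ.0  (in 2 steps)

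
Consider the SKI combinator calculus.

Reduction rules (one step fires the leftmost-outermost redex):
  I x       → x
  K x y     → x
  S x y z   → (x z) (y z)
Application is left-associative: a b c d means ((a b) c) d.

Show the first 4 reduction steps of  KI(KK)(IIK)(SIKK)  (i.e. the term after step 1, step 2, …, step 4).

  start: KI(KK)(IIK)(SIKK)
  [1] I(IIK)(SIKK)
  [2] IIK(SIKK)
  [3] IK(SIKK)
  [4] K(SIKK)

Answer: after 4 steps: K(SIKK)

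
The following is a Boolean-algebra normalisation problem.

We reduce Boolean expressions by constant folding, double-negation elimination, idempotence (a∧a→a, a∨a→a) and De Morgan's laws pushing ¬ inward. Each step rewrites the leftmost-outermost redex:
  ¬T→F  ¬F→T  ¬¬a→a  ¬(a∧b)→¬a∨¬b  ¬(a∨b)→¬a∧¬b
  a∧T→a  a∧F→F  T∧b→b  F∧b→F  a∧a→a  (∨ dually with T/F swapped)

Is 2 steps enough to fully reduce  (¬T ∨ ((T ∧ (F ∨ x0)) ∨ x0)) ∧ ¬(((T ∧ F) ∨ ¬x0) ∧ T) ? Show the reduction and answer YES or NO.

Answer: NO — after 2 steps the term is ((T ∧ (F ∨ x0)) ∨ x0) ∧ ¬(((T ∧ F) ∨ ¬x0) ∧ T), not yet normal

Derivation:
  start: (¬T ∨ ((T ∧ (F ∨ x0)) ∨ x0)) ∧ ¬(((T ∧ F) ∨ ¬x0) ∧ T)
  step 1: (F ∨ ((T ∧ (F ∨ x0)) ∨ x0)) ∧ ¬(((T ∧ F) ∨ ¬x0) ∧ T)
  step 2: ((T ∧ (F ∨ x0)) ∨ x0) ∧ ¬(((T ∧ F) ∨ ¬x0) ∧ T)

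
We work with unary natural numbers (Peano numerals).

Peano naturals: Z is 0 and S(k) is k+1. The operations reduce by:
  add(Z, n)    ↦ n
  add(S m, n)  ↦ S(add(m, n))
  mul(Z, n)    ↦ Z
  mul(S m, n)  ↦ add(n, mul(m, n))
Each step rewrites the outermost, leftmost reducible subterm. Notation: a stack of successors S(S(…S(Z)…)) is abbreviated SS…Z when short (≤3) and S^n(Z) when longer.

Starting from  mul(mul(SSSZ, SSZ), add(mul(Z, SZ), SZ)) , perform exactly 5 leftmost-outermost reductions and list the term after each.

Answer: after 5 steps: add(SZ, mul(add(SZ, mul(SSZ, SSZ)), add(mul(Z, SZ), SZ)))

Derivation:
  start: mul(mul(SSSZ, SSZ), add(mul(Z, SZ), SZ))
  step 1: mul(add(SSZ, mul(SSZ, SSZ)), add(mul(Z, SZ), SZ))
  step 2: mul(S(add(SZ, mul(SSZ, SSZ))), add(mul(Z, SZ), SZ))
  step 3: add(add(mul(Z, SZ), SZ), mul(add(SZ, mul(SSZ, SSZ)), add(mul(Z, SZ), SZ)))
  step 4: add(add(Z, SZ), mul(add(SZ, mul(SSZ, SSZ)), add(mul(Z, SZ), SZ)))
  step 5: add(SZ, mul(add(SZ, mul(SSZ, SSZ)), add(mul(Z, SZ), SZ)))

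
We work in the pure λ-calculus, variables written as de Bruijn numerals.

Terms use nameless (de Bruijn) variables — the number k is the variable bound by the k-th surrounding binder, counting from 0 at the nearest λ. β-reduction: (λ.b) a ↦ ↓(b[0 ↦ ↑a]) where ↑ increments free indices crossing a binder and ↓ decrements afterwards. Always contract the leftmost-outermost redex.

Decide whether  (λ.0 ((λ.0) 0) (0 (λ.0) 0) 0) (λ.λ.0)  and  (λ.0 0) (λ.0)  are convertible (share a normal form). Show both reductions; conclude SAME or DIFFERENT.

Answer: SAME — A ⇓ λ.0, B ⇓ λ.0

Derivation:
Term A:
  start: (λ.0 ((λ.0) 0) (0 (λ.0) 0) 0) (λ.λ.0)
  →1  (λ.λ.0) ((λ.0) (λ.λ.0)) ((λ.λ.0) (λ.0) (λ.λ.0)) (λ.λ.0)
  →2  (λ.0) ((λ.λ.0) (λ.0) (λ.λ.0)) (λ.λ.0)
  →3  (λ.λ.0) (λ.0) (λ.λ.0) (λ.λ.0)
  →4  (λ.0) (λ.λ.0) (λ.λ.0)
  →5  (λ.λ.0) (λ.λ.0)
  →6  λ.0

Term B:
  start: (λ.0 0) (λ.0)
  →1  (λ.0) (λ.0)
  →2  λ.0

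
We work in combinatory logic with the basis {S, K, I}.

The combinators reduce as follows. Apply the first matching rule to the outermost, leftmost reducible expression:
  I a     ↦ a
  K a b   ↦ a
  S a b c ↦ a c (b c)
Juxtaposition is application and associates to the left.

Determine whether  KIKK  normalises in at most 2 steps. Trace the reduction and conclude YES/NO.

  start: KIKK
  [1] IK
  [2] K

Answer: YES — reaches normal form K in 2 ≤ 2 steps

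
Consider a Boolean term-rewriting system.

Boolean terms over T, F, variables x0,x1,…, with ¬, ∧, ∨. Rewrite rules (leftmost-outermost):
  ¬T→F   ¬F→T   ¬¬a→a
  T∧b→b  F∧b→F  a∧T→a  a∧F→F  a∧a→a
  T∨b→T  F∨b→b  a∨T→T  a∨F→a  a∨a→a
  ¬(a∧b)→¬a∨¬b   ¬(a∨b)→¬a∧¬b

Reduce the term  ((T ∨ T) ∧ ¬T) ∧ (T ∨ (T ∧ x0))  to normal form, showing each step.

  start: ((T ∨ T) ∧ ¬T) ∧ (T ∨ (T ∧ x0))
  →1  (T ∧ ¬T) ∧ (T ∨ (T ∧ x0))
  →2  ¬T ∧ (T ∨ (T ∧ x0))
  →3  F ∧ (T ∨ (T ∧ x0))
  →4  F

Answer: normal form = F  (in 4 steps)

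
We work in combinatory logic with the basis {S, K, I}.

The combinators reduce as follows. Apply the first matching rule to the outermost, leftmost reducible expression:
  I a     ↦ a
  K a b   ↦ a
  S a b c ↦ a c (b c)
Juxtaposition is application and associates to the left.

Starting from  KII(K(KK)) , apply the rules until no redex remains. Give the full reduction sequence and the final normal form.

Answer: normal form = K(KK)  (in 2 steps)

Reduction:
  start: KII(K(KK))
  step 1: I(K(KK))
  step 2: K(KK)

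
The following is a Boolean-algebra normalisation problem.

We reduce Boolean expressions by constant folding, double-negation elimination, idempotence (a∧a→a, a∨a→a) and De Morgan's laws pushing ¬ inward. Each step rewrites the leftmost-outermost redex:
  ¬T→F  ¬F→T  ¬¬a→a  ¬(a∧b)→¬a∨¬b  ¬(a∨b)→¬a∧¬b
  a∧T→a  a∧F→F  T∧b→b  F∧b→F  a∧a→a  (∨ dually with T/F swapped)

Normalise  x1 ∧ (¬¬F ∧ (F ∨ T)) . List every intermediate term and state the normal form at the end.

  start: x1 ∧ (¬¬F ∧ (F ∨ T))
  step 1: x1 ∧ (F ∧ (F ∨ T))
  step 2: x1 ∧ F
  step 3: F

Answer: normal form = F  (in 3 steps)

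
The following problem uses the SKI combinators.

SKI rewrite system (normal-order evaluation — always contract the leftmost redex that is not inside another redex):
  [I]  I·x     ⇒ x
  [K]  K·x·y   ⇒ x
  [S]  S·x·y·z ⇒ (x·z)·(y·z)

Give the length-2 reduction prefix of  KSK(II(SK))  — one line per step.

  start: KSK(II(SK))
  →1  S(II(SK))
  →2  S(I(SK))

Answer: after 2 steps: S(I(SK))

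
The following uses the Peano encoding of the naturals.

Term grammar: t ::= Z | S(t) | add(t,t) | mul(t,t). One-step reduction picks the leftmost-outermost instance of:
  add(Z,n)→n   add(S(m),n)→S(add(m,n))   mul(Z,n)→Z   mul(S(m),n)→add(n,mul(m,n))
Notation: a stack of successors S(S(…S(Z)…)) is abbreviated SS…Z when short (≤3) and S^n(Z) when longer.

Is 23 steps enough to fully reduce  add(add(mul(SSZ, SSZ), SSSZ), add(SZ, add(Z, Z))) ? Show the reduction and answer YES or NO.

  start: add(add(mul(SSZ, SSZ), SSSZ), add(SZ, add(Z, Z)))
  →1  add(add(add(SSZ, mul(SZ, SSZ)), SSSZ), add(SZ, add(Z, Z)))
  →2  add(add(S(add(SZ, mul(SZ, SSZ))), SSSZ), add(SZ, add(Z, Z)))
  →3  add(S(add(add(SZ, mul(SZ, SSZ)), SSSZ)), add(SZ, add(Z, Z)))
  →4  S(add(add(add(SZ, mul(SZ, SSZ)), SSSZ), add(SZ, add(Z, Z))))
  →5  S(add(add(S(add(Z, mul(SZ, SSZ))), SSSZ), add(SZ, add(Z, Z))))
  →6  S(add(S(add(add(Z, mul(SZ, SSZ)), SSSZ)), add(SZ, add(Z, Z))))
  →7  S(S(add(add(add(Z, mul(SZ, SSZ)), SSSZ), add(SZ, add(Z, Z)))))
  →8  S(S(add(add(mul(SZ, SSZ), SSSZ), add(SZ, add(Z, Z)))))
  →9  S(S(add(add(add(SSZ, mul(Z, SSZ)), SSSZ), add(SZ, add(Z, Z)))))
  →10  S(S(add(add(S(add(SZ, mul(Z, SSZ))), SSSZ), add(SZ, add(Z, Z)))))
  →11  S(S(add(S(add(add(SZ, mul(Z, SSZ)), SSSZ)), add(SZ, add(Z, Z)))))
  →12  S(S(S(add(add(add(SZ, mul(Z, SSZ)), SSSZ), add(SZ, add(Z, Z))))))
  →13  S(S(S(add(add(S(add(Z, mul(Z, SSZ))), SSSZ), add(SZ, add(Z, Z))))))
  →14  S(S(S(add(S(add(add(Z, mul(Z, SSZ)), SSSZ)), add(SZ, add(Z, Z))))))
  →15  S(S(S(S(add(add(add(Z, mul(Z, SSZ)), SSSZ), add(SZ, add(Z, Z)))))))
  →16  S(S(S(S(add(add(mul(Z, SSZ), SSSZ), add(SZ, add(Z, Z)))))))
  →17  S(S(S(S(add(add(Z, SSSZ), add(SZ, add(Z, Z)))))))
  →18  S(S(S(S(add(SSSZ, add(SZ, add(Z, Z)))))))
  →19  S(S(S(S(S(add(SSZ, add(SZ, add(Z, Z))))))))
  →20  S(S(S(S(S(S(add(SZ, add(SZ, add(Z, Z)))))))))
  →21  S(S(S(S(S(S(S(add(Z, add(SZ, add(Z, Z))))))))))
  →22  S(S(S(S(S(S(S(add(SZ, add(Z, Z)))))))))
  →23  S(S(S(S(S(S(S(S(add(Z, add(Z, Z))))))))))

Answer: NO — after 23 steps the term is S(S(S(S(S(S(S(S(add(Z, add(Z, Z)))))))))), not yet normal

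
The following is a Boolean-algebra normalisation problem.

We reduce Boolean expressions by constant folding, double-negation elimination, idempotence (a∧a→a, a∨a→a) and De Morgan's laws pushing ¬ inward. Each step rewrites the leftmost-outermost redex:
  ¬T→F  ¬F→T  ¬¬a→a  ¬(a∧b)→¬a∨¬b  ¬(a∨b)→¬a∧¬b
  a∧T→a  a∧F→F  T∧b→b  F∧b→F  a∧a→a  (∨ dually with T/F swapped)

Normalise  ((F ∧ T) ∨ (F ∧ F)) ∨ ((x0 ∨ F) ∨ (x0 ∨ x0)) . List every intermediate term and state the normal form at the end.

  start: ((F ∧ T) ∨ (F ∧ F)) ∨ ((x0 ∨ F) ∨ (x0 ∨ x0))
  →1  (F ∨ (F ∧ F)) ∨ ((x0 ∨ F) ∨ (x0 ∨ x0))
  →2  (F ∧ F) ∨ ((x0 ∨ F) ∨ (x0 ∨ x0))
  →3  F ∨ ((x0 ∨ F) ∨ (x0 ∨ x0))
  →4  (x0 ∨ F) ∨ (x0 ∨ x0)
  →5  x0 ∨ (x0 ∨ x0)
  →6  x0 ∨ x0
  →7  x0

Answer: normal form = x0  (in 7 steps)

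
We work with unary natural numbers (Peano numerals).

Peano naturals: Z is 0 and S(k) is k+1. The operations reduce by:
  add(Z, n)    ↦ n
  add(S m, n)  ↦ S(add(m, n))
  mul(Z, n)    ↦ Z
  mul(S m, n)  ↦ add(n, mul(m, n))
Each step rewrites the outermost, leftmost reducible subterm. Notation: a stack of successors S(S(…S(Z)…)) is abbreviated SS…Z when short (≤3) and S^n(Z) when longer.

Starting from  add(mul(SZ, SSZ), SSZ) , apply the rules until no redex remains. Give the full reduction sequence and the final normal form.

  start: add(mul(SZ, SSZ), SSZ)
  →1  add(add(SSZ, mul(Z, SSZ)), SSZ)
  →2  add(S(add(SZ, mul(Z, SSZ))), SSZ)
  →3  S(add(add(SZ, mul(Z, SSZ)), SSZ))
  →4  S(add(S(add(Z, mul(Z, SSZ))), SSZ))
  →5  S(S(add(add(Z, mul(Z, SSZ)), SSZ)))
  →6  S(S(add(mul(Z, SSZ), SSZ)))
  →7  S(S(add(Z, SSZ)))
  →8  S^4(Z)

Answer: normal form = S^4(Z)  (in 8 steps)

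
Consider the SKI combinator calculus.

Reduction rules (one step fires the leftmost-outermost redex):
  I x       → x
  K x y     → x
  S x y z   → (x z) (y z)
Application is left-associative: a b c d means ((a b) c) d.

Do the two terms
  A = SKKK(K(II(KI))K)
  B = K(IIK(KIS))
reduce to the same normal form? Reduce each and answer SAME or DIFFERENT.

Term A:
  start: SKKK(K(II(KI))K)
  [1] KK(KK)(K(II(KI))K)
  [2] K(K(II(KI))K)
  [3] K(II(KI))
  [4] K(I(KI))
  [5] K(KI)

Term B:
  start: K(IIK(KIS))
  [1] K(IK(KIS))
  [2] K(K(KIS))
  [3] K(KI)

Answer: SAME — A ⇓ K(KI), B ⇓ K(KI)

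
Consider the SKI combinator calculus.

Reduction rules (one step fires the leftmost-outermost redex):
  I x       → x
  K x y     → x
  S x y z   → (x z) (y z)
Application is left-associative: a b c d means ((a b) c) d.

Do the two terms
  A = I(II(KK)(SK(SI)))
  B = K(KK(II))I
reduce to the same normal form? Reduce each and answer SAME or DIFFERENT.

Term A:
  start: I(II(KK)(SK(SI)))
  step 1: II(KK)(SK(SI))
  step 2: I(KK)(SK(SI))
  step 3: KK(SK(SI))
  step 4: K

Term B:
  start: K(KK(II))I
  step 1: KK(II)
  step 2: K

Answer: SAME — A ⇓ K, B ⇓ K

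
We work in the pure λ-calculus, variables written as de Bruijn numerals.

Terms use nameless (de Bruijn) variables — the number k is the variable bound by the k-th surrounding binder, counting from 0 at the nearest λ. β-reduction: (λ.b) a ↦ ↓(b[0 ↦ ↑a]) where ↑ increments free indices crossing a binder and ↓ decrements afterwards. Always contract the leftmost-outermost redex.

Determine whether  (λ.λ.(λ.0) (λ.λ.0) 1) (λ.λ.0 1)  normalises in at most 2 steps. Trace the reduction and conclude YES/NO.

Answer: NO — after 2 steps the term is λ.(λ.λ.0) (λ.λ.0 1), not yet normal

Derivation:
  start: (λ.λ.(λ.0) (λ.λ.0) 1) (λ.λ.0 1)
  [1] λ.(λ.0) (λ.λ.0) (λ.λ.0 1)
  [2] λ.(λ.λ.0) (λ.λ.0 1)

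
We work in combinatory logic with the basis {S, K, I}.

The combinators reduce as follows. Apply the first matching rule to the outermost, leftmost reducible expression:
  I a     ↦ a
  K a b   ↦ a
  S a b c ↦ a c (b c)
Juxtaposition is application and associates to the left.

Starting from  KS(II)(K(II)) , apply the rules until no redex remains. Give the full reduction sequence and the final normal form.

  start: KS(II)(K(II))
  step 1: S(K(II))
  step 2: S(KI)

Answer: normal form = S(KI)  (in 2 steps)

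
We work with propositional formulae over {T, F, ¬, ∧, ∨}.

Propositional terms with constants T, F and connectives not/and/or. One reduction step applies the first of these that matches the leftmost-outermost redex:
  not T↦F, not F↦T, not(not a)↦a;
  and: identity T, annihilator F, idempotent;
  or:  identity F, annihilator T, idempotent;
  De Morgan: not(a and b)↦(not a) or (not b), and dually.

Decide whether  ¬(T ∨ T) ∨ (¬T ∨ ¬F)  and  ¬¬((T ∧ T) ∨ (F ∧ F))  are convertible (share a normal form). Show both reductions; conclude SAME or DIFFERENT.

Term A:
  start: ¬(T ∨ T) ∨ (¬T ∨ ¬F)
  [1] (¬T ∧ ¬T) ∨ (¬T ∨ ¬F)
  [2] ¬T ∨ (¬T ∨ ¬F)
  [3] F ∨ (¬T ∨ ¬F)
  [4] ¬T ∨ ¬F
  [5] F ∨ ¬F
  [6] ¬F
  [7] T

Term B:
  start: ¬¬((T ∧ T) ∨ (F ∧ F))
  [1] (T ∧ T) ∨ (F ∧ F)
  [2] T ∨ (F ∧ F)
  [3] T

Answer: SAME — A ⇓ T, B ⇓ T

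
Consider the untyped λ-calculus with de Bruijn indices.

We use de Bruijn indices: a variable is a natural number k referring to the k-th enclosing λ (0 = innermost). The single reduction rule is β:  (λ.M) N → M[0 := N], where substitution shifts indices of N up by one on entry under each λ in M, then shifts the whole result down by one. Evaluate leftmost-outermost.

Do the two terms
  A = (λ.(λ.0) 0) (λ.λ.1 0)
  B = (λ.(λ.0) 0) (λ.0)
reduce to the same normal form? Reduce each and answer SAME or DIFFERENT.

Answer: DIFFERENT — A ⇓ λ.λ.1 0, B ⇓ λ.0

Reduction:
Term A:
  start: (λ.(λ.0) 0) (λ.λ.1 0)
  [1] (λ.0) (λ.λ.1 0)
  [2] λ.λ.1 0

Term B:
  start: (λ.(λ.0) 0) (λ.0)
  [1] (λ.0) (λ.0)
  [2] λ.0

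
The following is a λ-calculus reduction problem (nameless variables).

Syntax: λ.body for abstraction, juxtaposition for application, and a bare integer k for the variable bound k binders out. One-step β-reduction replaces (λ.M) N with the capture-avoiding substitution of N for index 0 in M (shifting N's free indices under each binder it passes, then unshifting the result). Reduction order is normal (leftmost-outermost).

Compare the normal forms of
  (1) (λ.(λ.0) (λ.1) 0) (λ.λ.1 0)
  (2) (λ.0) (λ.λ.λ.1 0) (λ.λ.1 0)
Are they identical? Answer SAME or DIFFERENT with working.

Answer: SAME — A ⇓ λ.λ.1 0, B ⇓ λ.λ.1 0

Working:
Term A:
  start: (λ.(λ.0) (λ.1) 0) (λ.λ.1 0)
  step 1: (λ.0) (λ.λ.λ.1 0) (λ.λ.1 0)
  step 2: (λ.λ.λ.1 0) (λ.λ.1 0)
  step 3: λ.λ.1 0

Term B:
  start: (λ.0) (λ.λ.λ.1 0) (λ.λ.1 0)
  step 1: (λ.λ.λ.1 0) (λ.λ.1 0)
  step 2: λ.λ.1 0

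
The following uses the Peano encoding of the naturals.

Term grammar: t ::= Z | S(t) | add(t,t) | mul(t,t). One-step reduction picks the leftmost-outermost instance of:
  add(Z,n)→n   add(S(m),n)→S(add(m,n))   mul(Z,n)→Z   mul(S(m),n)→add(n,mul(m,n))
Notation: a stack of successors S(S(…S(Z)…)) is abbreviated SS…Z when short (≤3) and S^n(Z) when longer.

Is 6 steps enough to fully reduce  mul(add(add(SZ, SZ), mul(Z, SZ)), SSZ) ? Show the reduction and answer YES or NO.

Answer: NO — after 6 steps the term is S(S(mul(add(add(Z, SZ), mul(Z, SZ)), SSZ))), not yet normal

Reduction:
  start: mul(add(add(SZ, SZ), mul(Z, SZ)), SSZ)
  [1] mul(add(S(add(Z, SZ)), mul(Z, SZ)), SSZ)
  [2] mul(S(add(add(Z, SZ), mul(Z, SZ))), SSZ)
  [3] add(SSZ, mul(add(add(Z, SZ), mul(Z, SZ)), SSZ))
  [4] S(add(SZ, mul(add(add(Z, SZ), mul(Z, SZ)), SSZ)))
  [5] S(S(add(Z, mul(add(add(Z, SZ), mul(Z, SZ)), SSZ))))
  [6] S(S(mul(add(add(Z, SZ), mul(Z, SZ)), SSZ)))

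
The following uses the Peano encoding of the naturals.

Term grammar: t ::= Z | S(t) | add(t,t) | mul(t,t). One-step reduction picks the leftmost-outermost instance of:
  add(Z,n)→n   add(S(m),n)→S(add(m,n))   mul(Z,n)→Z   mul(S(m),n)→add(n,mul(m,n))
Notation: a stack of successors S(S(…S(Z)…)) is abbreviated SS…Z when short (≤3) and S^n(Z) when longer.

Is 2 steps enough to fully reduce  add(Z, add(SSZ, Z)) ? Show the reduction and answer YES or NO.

  start: add(Z, add(SSZ, Z))
  →1  add(SSZ, Z)
  →2  S(add(SZ, Z))

Answer: NO — after 2 steps the term is S(add(SZ, Z)), not yet normal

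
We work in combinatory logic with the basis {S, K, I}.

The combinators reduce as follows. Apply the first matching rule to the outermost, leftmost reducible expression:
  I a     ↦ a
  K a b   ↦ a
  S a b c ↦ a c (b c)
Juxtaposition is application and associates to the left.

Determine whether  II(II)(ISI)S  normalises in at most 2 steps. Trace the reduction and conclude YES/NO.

Answer: NO — after 2 steps the term is II(ISI)S, not yet normal

Derivation:
  start: II(II)(ISI)S
  →1  I(II)(ISI)S
  →2  II(ISI)S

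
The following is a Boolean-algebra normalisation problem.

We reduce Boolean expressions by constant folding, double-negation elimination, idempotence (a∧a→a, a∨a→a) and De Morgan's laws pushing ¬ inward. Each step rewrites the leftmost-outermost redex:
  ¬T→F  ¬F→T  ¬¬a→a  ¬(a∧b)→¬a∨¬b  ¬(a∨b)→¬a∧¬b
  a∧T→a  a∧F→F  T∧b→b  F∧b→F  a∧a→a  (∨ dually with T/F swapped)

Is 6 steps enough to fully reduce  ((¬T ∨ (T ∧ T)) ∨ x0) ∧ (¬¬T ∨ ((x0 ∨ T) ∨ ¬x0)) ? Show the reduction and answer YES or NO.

  start: ((¬T ∨ (T ∧ T)) ∨ x0) ∧ (¬¬T ∨ ((x0 ∨ T) ∨ ¬x0))
  →1  ((F ∨ (T ∧ T)) ∨ x0) ∧ (¬¬T ∨ ((x0 ∨ T) ∨ ¬x0))
  →2  ((T ∧ T) ∨ x0) ∧ (¬¬T ∨ ((x0 ∨ T) ∨ ¬x0))
  →3  (T ∨ x0) ∧ (¬¬T ∨ ((x0 ∨ T) ∨ ¬x0))
  →4  T ∧ (¬¬T ∨ ((x0 ∨ T) ∨ ¬x0))
  →5  ¬¬T ∨ ((x0 ∨ T) ∨ ¬x0)
  →6  T ∨ ((x0 ∨ T) ∨ ¬x0)

Answer: NO — after 6 steps the term is T ∨ ((x0 ∨ T) ∨ ¬x0), not yet normal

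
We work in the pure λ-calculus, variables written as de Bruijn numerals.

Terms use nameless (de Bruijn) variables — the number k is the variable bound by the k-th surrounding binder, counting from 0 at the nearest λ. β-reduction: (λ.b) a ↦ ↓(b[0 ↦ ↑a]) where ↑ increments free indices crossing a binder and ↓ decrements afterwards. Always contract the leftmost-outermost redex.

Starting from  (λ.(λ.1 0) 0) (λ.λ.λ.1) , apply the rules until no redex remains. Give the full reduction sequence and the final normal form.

Answer: normal form = λ.λ.1  (in 3 steps)

Working:
  start: (λ.(λ.1 0) 0) (λ.λ.λ.1)
  step 1: (λ.(λ.λ.λ.1) 0) (λ.λ.λ.1)
  step 2: (λ.λ.λ.1) (λ.λ.λ.1)
  step 3: λ.λ.1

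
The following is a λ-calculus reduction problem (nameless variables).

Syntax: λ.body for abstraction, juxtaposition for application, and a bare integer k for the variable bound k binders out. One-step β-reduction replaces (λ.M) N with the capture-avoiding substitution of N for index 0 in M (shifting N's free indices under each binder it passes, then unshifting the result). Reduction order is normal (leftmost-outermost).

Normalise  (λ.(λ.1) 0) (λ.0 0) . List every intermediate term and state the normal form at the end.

Answer: normal form = λ.0 0  (in 2 steps)

Reduction:
  start: (λ.(λ.1) 0) (λ.0 0)
  step 1: (λ.λ.0 0) (λ.0 0)
  step 2: λ.0 0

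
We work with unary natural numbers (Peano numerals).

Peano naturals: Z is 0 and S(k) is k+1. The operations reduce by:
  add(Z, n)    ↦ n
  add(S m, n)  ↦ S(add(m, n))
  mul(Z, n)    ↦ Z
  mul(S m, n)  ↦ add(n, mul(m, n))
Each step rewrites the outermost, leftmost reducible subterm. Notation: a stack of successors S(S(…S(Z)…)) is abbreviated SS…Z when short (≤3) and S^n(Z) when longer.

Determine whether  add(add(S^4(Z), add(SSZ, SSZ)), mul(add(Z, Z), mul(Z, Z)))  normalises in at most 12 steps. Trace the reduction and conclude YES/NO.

  start: add(add(S^4(Z), add(SSZ, SSZ)), mul(add(Z, Z), mul(Z, Z)))
  [1] add(S(add(SSSZ, add(SSZ, SSZ))), mul(add(Z, Z), mul(Z, Z)))
  [2] S(add(add(SSSZ, add(SSZ, SSZ)), mul(add(Z, Z), mul(Z, Z))))
  [3] S(add(S(add(SSZ, add(SSZ, SSZ))), mul(add(Z, Z), mul(Z, Z))))
  [4] S(S(add(add(SSZ, add(SSZ, SSZ)), mul(add(Z, Z), mul(Z, Z)))))
  [5] S(S(add(S(add(SZ, add(SSZ, SSZ))), mul(add(Z, Z), mul(Z, Z)))))
  [6] S(S(S(add(add(SZ, add(SSZ, SSZ)), mul(add(Z, Z), mul(Z, Z))))))
  [7] S(S(S(add(S(add(Z, add(SSZ, SSZ))), mul(add(Z, Z), mul(Z, Z))))))
  [8] S(S(S(S(add(add(Z, add(SSZ, SSZ)), mul(add(Z, Z), mul(Z, Z)))))))
  [9] S(S(S(S(add(add(SSZ, SSZ), mul(add(Z, Z), mul(Z, Z)))))))
  [10] S(S(S(S(add(S(add(SZ, SSZ)), mul(add(Z, Z), mul(Z, Z)))))))
  [11] S(S(S(S(S(add(add(SZ, SSZ), mul(add(Z, Z), mul(Z, Z))))))))
  [12] S(S(S(S(S(add(S(add(Z, SSZ)), mul(add(Z, Z), mul(Z, Z))))))))

Answer: NO — after 12 steps the term is S(S(S(S(S(add(S(add(Z, SSZ)), mul(add(Z, Z), mul(Z, Z)))))))), not yet normal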